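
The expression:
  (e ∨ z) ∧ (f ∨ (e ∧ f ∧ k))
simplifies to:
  f ∧ (e ∨ z)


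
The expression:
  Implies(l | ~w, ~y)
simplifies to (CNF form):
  (w | ~y) & (~l | ~y)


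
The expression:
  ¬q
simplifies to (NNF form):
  ¬q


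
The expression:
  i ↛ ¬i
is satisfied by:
  {i: True}


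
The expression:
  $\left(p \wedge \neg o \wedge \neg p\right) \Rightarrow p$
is always true.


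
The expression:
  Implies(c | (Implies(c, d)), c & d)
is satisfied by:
  {c: True, d: True}


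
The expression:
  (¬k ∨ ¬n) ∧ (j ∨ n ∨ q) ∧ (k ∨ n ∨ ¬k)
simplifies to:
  (j ∧ ¬n) ∨ (n ∧ ¬k) ∨ (q ∧ ¬n)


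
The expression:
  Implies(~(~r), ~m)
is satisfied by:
  {m: False, r: False}
  {r: True, m: False}
  {m: True, r: False}


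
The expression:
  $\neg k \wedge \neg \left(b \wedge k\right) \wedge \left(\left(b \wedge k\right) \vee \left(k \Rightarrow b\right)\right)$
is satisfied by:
  {k: False}


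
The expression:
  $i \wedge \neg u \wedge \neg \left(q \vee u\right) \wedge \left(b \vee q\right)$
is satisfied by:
  {i: True, b: True, q: False, u: False}


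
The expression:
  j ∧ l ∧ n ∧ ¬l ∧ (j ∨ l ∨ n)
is never true.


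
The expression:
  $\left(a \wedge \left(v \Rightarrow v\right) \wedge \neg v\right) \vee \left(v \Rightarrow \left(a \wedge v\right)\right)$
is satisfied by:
  {a: True, v: False}
  {v: False, a: False}
  {v: True, a: True}


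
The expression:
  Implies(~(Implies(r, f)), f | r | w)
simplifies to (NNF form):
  True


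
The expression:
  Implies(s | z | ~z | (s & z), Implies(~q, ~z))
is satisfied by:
  {q: True, z: False}
  {z: False, q: False}
  {z: True, q: True}


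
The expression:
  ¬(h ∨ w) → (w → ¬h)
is always true.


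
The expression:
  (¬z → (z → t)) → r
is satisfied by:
  {r: True}


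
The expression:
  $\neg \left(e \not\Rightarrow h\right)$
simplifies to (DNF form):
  $h \vee \neg e$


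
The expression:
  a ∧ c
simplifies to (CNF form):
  a ∧ c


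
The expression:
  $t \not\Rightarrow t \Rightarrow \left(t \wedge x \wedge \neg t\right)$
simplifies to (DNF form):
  $\text{True}$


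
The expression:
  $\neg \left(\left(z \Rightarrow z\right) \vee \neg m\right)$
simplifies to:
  $\text{False}$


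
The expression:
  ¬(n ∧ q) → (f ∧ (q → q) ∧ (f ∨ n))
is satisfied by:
  {n: True, f: True, q: True}
  {n: True, f: True, q: False}
  {f: True, q: True, n: False}
  {f: True, q: False, n: False}
  {n: True, q: True, f: False}


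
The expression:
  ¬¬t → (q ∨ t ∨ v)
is always true.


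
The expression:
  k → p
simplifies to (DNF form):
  p ∨ ¬k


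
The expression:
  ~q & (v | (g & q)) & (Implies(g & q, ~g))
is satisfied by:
  {v: True, q: False}


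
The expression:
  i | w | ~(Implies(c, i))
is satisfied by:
  {i: True, c: True, w: True}
  {i: True, c: True, w: False}
  {i: True, w: True, c: False}
  {i: True, w: False, c: False}
  {c: True, w: True, i: False}
  {c: True, w: False, i: False}
  {w: True, c: False, i: False}


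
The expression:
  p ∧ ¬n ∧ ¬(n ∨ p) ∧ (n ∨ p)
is never true.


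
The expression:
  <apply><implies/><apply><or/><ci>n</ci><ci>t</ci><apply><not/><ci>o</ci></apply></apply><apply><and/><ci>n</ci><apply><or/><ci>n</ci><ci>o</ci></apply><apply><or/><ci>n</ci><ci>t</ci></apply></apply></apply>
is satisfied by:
  {n: True, o: True, t: False}
  {n: True, o: False, t: False}
  {n: True, t: True, o: True}
  {n: True, t: True, o: False}
  {o: True, t: False, n: False}


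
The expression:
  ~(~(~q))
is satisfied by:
  {q: False}


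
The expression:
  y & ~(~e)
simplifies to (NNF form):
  e & y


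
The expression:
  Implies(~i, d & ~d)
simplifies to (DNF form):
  i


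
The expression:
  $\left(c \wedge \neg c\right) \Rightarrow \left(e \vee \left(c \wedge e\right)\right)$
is always true.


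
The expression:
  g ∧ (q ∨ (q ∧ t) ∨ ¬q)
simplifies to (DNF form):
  g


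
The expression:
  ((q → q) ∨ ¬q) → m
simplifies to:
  m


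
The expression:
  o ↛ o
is never true.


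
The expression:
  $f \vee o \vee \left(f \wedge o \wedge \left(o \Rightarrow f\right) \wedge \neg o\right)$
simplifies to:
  $f \vee o$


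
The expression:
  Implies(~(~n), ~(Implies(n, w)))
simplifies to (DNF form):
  ~n | ~w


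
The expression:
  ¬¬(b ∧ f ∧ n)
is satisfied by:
  {b: True, f: True, n: True}


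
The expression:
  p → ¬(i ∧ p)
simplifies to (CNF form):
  ¬i ∨ ¬p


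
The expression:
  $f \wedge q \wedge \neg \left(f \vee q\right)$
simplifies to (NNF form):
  $\text{False}$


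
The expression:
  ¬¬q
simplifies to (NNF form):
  q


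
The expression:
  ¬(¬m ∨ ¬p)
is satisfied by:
  {m: True, p: True}


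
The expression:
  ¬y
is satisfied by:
  {y: False}


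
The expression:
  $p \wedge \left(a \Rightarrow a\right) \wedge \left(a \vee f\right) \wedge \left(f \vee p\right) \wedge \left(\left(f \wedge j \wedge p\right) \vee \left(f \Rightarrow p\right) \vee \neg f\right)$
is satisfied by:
  {p: True, a: True, f: True}
  {p: True, a: True, f: False}
  {p: True, f: True, a: False}


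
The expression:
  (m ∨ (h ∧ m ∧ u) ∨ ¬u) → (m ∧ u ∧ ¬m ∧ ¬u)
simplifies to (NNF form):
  u ∧ ¬m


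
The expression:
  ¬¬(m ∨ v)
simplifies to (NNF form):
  m ∨ v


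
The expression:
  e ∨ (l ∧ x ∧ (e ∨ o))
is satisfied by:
  {l: True, e: True, x: True, o: True}
  {l: True, e: True, x: True, o: False}
  {l: True, e: True, o: True, x: False}
  {l: True, e: True, o: False, x: False}
  {e: True, x: True, o: True, l: False}
  {e: True, x: True, o: False, l: False}
  {e: True, x: False, o: True, l: False}
  {e: True, x: False, o: False, l: False}
  {l: True, x: True, o: True, e: False}


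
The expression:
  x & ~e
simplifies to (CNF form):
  x & ~e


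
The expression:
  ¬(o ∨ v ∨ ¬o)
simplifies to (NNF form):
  False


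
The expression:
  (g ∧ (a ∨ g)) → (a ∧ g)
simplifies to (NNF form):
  a ∨ ¬g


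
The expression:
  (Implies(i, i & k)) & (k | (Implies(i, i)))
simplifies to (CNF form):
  k | ~i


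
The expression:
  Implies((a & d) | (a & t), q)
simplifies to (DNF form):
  q | ~a | (~d & ~t)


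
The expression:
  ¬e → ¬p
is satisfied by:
  {e: True, p: False}
  {p: False, e: False}
  {p: True, e: True}


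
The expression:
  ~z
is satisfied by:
  {z: False}


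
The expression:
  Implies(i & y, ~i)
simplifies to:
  ~i | ~y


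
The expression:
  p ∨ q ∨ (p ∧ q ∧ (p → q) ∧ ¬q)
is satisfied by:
  {q: True, p: True}
  {q: True, p: False}
  {p: True, q: False}


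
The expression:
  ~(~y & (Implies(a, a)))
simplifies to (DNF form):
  y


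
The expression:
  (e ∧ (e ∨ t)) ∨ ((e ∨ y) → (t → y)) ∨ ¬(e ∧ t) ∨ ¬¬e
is always true.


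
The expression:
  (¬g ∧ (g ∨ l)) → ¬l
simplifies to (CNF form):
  g ∨ ¬l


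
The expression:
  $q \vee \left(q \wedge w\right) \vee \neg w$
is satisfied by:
  {q: True, w: False}
  {w: False, q: False}
  {w: True, q: True}


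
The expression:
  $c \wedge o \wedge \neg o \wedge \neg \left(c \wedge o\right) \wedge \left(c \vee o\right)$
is never true.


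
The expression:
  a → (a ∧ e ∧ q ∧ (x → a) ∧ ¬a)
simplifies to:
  ¬a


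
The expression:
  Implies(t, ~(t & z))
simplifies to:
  ~t | ~z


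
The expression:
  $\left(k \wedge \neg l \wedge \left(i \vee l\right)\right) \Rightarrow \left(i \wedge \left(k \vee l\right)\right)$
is always true.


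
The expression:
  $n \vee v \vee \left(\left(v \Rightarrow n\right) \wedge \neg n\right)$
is always true.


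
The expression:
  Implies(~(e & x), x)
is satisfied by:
  {x: True}


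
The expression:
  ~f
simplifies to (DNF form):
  ~f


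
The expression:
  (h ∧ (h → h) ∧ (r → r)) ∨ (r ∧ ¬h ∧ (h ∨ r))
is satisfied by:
  {r: True, h: True}
  {r: True, h: False}
  {h: True, r: False}


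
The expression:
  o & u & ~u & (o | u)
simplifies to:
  False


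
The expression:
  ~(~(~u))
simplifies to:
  ~u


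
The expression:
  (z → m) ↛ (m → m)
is never true.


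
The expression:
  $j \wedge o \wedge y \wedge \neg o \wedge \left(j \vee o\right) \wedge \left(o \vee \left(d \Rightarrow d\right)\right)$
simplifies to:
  $\text{False}$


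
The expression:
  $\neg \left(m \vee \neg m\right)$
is never true.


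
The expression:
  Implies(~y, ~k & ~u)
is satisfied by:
  {y: True, k: False, u: False}
  {y: True, u: True, k: False}
  {y: True, k: True, u: False}
  {y: True, u: True, k: True}
  {u: False, k: False, y: False}


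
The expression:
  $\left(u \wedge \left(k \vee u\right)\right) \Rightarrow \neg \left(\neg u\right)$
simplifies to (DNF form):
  $\text{True}$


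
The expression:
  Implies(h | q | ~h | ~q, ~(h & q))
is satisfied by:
  {h: False, q: False}
  {q: True, h: False}
  {h: True, q: False}


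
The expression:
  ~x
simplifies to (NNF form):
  ~x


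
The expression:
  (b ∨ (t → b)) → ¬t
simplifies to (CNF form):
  ¬b ∨ ¬t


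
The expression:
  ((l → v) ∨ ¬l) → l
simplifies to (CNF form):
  l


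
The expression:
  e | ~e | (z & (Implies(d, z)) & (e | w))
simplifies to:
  True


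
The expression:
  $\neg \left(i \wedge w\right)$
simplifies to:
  $\neg i \vee \neg w$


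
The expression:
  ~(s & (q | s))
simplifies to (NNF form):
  ~s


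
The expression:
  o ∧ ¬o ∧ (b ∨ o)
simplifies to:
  False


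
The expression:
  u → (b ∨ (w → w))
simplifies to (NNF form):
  True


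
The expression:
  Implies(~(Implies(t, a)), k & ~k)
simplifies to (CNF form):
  a | ~t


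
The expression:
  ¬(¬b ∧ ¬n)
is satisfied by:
  {n: True, b: True}
  {n: True, b: False}
  {b: True, n: False}


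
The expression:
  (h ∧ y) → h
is always true.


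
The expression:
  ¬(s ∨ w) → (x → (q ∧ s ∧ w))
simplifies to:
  s ∨ w ∨ ¬x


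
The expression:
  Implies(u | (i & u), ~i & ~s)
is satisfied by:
  {i: False, u: False, s: False}
  {s: True, i: False, u: False}
  {i: True, s: False, u: False}
  {s: True, i: True, u: False}
  {u: True, s: False, i: False}


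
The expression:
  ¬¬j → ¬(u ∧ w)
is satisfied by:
  {w: False, u: False, j: False}
  {j: True, w: False, u: False}
  {u: True, w: False, j: False}
  {j: True, u: True, w: False}
  {w: True, j: False, u: False}
  {j: True, w: True, u: False}
  {u: True, w: True, j: False}


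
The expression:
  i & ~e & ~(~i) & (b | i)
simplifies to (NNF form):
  i & ~e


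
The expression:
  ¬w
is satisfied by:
  {w: False}


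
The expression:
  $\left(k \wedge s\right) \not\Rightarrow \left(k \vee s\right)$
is never true.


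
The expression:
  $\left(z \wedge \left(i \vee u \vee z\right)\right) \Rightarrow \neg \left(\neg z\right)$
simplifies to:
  $\text{True}$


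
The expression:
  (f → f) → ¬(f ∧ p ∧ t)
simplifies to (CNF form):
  ¬f ∨ ¬p ∨ ¬t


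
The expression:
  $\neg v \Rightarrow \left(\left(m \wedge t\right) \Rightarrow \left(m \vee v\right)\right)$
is always true.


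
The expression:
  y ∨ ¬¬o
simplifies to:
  o ∨ y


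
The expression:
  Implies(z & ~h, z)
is always true.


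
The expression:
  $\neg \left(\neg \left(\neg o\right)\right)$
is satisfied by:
  {o: False}


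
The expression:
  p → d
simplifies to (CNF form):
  d ∨ ¬p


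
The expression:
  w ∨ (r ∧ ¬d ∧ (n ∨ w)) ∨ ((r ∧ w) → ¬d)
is always true.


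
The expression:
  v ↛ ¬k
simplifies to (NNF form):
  k ∧ v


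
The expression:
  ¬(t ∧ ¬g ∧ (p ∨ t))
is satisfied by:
  {g: True, t: False}
  {t: False, g: False}
  {t: True, g: True}


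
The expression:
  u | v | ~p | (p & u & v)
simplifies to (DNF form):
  u | v | ~p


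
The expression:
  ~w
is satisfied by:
  {w: False}


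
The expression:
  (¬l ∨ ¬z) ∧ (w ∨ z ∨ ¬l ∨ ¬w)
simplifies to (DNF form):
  ¬l ∨ ¬z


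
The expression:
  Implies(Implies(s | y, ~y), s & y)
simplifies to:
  y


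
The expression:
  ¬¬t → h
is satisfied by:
  {h: True, t: False}
  {t: False, h: False}
  {t: True, h: True}


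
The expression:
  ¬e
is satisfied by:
  {e: False}


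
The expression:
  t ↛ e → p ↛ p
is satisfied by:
  {e: True, t: False}
  {t: False, e: False}
  {t: True, e: True}


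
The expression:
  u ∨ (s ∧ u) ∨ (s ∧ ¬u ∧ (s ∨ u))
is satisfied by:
  {u: True, s: True}
  {u: True, s: False}
  {s: True, u: False}


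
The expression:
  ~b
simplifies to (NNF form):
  ~b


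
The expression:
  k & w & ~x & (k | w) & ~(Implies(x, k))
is never true.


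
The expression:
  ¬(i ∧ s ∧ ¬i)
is always true.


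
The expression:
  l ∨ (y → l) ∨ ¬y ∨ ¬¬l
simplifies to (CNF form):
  l ∨ ¬y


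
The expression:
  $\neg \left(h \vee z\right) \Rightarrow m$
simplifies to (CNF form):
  $h \vee m \vee z$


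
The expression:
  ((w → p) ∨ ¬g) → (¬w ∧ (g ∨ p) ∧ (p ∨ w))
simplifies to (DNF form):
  (p ∧ ¬p) ∨ (p ∧ ¬w) ∨ (g ∧ p ∧ ¬p) ∨ (g ∧ p ∧ ¬w) ∨ (g ∧ w ∧ ¬p) ∨ (g ∧ w ∧ ¬w) ∨ (p ∧ w ∧ ¬p) ∨ (p ∧ w ∧ ¬w)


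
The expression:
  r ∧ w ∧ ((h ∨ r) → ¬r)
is never true.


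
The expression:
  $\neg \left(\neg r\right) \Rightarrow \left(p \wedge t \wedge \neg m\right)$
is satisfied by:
  {t: True, p: True, r: False, m: False}
  {t: True, p: False, r: False, m: False}
  {p: True, m: False, t: False, r: False}
  {m: False, p: False, t: False, r: False}
  {m: True, t: True, p: True, r: False}
  {m: True, t: True, p: False, r: False}
  {m: True, p: True, t: False, r: False}
  {m: True, p: False, t: False, r: False}
  {r: True, t: True, p: True, m: False}


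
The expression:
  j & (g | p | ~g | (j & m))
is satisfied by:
  {j: True}


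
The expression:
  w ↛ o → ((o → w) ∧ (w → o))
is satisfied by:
  {o: True, w: False}
  {w: False, o: False}
  {w: True, o: True}


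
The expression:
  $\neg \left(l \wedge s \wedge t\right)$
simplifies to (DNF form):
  $\neg l \vee \neg s \vee \neg t$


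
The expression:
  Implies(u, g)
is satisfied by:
  {g: True, u: False}
  {u: False, g: False}
  {u: True, g: True}


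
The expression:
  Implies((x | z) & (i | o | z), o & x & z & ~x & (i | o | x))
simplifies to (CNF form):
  ~z & (~i | ~x) & (~o | ~x)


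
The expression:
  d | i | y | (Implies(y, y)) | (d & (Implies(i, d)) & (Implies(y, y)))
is always true.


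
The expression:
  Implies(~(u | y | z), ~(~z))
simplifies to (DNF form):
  u | y | z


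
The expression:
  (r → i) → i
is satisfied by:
  {i: True, r: True}
  {i: True, r: False}
  {r: True, i: False}


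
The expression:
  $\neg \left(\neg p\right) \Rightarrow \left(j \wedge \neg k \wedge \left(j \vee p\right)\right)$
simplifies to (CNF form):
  $\left(j \vee \neg p\right) \wedge \left(\neg k \vee \neg p\right)$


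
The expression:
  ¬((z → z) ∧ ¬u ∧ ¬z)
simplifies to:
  u ∨ z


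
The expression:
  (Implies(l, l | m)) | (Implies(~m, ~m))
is always true.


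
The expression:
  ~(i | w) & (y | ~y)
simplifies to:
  ~i & ~w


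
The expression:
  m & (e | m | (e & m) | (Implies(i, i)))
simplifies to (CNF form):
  m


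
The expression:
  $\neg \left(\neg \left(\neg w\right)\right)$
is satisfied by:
  {w: False}


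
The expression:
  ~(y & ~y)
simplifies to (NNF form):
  True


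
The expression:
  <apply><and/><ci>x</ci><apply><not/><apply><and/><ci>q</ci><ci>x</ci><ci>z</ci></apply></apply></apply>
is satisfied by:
  {x: True, q: False, z: False}
  {z: True, x: True, q: False}
  {q: True, x: True, z: False}


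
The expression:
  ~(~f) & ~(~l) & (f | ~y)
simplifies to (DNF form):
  f & l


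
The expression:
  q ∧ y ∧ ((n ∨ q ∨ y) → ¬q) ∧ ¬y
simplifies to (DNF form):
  False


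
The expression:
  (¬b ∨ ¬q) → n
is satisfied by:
  {n: True, b: True, q: True}
  {n: True, b: True, q: False}
  {n: True, q: True, b: False}
  {n: True, q: False, b: False}
  {b: True, q: True, n: False}


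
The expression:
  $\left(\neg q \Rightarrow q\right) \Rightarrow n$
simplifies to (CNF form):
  $n \vee \neg q$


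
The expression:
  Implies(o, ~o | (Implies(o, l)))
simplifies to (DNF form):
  l | ~o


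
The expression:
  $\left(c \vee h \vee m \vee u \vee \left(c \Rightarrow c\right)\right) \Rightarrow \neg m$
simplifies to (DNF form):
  $\neg m$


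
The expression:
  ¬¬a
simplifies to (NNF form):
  a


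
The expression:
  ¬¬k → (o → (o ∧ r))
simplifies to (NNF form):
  r ∨ ¬k ∨ ¬o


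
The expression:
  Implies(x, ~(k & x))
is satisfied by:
  {k: False, x: False}
  {x: True, k: False}
  {k: True, x: False}


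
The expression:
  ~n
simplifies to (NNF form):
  ~n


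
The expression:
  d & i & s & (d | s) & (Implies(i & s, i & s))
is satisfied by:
  {i: True, s: True, d: True}


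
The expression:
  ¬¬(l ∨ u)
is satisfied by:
  {l: True, u: True}
  {l: True, u: False}
  {u: True, l: False}


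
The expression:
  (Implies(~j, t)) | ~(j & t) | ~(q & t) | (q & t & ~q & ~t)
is always true.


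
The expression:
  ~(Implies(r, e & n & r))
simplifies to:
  r & (~e | ~n)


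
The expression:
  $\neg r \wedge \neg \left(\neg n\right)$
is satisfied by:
  {n: True, r: False}


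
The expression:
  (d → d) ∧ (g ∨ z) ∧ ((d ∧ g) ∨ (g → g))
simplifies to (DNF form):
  g ∨ z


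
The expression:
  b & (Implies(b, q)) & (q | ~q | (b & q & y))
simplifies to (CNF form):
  b & q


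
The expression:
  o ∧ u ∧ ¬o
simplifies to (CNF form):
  False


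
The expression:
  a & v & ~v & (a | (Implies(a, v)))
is never true.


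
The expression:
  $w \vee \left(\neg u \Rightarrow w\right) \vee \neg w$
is always true.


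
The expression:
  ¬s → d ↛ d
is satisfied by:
  {s: True}


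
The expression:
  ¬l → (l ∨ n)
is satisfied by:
  {n: True, l: True}
  {n: True, l: False}
  {l: True, n: False}


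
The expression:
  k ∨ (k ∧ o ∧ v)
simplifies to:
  k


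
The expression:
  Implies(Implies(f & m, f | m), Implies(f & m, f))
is always true.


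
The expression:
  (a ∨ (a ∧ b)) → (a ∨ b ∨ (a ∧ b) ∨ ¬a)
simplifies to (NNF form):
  True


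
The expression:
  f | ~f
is always true.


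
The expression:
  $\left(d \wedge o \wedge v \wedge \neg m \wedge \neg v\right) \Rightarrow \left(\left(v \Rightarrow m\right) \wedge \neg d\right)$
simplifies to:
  $\text{True}$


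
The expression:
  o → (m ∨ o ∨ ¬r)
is always true.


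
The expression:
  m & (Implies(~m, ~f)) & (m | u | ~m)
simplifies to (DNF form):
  m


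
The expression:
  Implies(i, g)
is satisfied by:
  {g: True, i: False}
  {i: False, g: False}
  {i: True, g: True}


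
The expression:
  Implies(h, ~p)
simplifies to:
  ~h | ~p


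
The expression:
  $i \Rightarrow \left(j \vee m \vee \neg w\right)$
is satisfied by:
  {j: True, m: True, w: False, i: False}
  {j: True, w: False, m: False, i: False}
  {m: True, j: False, w: False, i: False}
  {j: False, w: False, m: False, i: False}
  {i: True, j: True, m: True, w: False}
  {i: True, j: True, w: False, m: False}
  {i: True, m: True, j: False, w: False}
  {i: True, j: False, w: False, m: False}
  {j: True, w: True, m: True, i: False}
  {j: True, w: True, i: False, m: False}
  {w: True, m: True, i: False, j: False}
  {w: True, i: False, m: False, j: False}
  {j: True, w: True, i: True, m: True}
  {j: True, w: True, i: True, m: False}
  {w: True, i: True, m: True, j: False}


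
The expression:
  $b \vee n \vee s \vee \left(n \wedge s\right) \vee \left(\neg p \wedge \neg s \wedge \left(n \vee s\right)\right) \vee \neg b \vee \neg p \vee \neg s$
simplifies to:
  $\text{True}$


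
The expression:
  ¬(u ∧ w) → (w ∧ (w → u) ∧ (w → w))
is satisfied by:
  {u: True, w: True}


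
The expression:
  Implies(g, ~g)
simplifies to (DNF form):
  ~g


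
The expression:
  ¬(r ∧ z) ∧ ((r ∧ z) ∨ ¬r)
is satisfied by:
  {r: False}


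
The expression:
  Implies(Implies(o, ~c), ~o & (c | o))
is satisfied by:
  {c: True}


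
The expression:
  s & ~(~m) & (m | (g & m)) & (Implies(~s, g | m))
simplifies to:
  m & s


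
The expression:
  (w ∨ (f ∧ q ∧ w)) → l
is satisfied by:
  {l: True, w: False}
  {w: False, l: False}
  {w: True, l: True}


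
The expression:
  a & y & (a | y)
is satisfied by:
  {a: True, y: True}


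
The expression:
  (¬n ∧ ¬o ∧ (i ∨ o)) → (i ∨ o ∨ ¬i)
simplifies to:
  True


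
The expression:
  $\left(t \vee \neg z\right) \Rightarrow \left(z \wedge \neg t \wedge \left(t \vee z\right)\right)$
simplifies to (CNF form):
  $z \wedge \neg t$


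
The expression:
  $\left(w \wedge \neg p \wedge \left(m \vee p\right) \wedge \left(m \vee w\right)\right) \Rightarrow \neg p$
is always true.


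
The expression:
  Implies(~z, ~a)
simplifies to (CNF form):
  z | ~a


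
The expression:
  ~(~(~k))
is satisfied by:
  {k: False}


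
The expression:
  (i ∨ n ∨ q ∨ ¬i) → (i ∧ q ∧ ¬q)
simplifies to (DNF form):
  False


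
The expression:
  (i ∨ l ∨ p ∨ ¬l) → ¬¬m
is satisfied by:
  {m: True}


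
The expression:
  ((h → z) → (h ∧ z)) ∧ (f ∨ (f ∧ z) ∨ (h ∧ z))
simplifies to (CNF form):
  h ∧ (f ∨ z)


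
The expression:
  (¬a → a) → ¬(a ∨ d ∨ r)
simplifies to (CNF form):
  ¬a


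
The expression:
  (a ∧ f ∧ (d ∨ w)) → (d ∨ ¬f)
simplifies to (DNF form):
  d ∨ ¬a ∨ ¬f ∨ ¬w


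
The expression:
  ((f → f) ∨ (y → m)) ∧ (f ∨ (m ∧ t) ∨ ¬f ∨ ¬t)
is always true.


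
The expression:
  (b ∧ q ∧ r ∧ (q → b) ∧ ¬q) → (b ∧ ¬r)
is always true.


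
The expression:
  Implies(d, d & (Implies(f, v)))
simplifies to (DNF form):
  v | ~d | ~f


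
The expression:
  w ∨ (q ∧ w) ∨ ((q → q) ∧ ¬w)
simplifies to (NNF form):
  True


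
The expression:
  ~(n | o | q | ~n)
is never true.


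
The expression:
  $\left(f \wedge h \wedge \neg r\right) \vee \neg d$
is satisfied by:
  {h: True, f: True, r: False, d: False}
  {h: True, f: False, r: False, d: False}
  {f: True, h: False, r: False, d: False}
  {h: False, f: False, r: False, d: False}
  {h: True, r: True, f: True, d: False}
  {h: True, r: True, f: False, d: False}
  {r: True, f: True, h: False, d: False}
  {r: True, f: False, h: False, d: False}
  {d: True, h: True, r: False, f: True}


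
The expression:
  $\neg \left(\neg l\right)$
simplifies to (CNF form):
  $l$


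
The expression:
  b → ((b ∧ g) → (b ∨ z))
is always true.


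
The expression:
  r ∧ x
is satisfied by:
  {r: True, x: True}


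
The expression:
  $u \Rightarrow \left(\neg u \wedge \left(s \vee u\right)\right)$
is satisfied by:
  {u: False}


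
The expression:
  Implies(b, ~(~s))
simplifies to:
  s | ~b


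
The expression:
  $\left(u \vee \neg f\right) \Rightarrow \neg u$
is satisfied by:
  {u: False}


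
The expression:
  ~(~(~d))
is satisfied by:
  {d: False}


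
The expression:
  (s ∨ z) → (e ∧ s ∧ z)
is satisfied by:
  {e: True, z: False, s: False}
  {e: False, z: False, s: False}
  {z: True, s: True, e: True}


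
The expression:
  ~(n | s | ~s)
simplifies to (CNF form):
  False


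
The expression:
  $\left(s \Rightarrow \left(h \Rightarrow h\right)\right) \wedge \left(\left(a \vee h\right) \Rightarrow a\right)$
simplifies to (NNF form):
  $a \vee \neg h$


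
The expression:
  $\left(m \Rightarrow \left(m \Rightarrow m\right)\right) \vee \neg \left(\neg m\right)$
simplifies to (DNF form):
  $\text{True}$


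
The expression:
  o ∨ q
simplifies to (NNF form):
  o ∨ q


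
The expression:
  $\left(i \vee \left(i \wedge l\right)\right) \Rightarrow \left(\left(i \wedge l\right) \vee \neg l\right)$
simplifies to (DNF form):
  $\text{True}$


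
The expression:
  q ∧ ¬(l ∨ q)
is never true.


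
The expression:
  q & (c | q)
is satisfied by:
  {q: True}


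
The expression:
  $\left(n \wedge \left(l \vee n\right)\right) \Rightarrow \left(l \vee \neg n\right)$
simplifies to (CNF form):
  $l \vee \neg n$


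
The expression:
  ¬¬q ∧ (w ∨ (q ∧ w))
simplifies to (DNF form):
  q ∧ w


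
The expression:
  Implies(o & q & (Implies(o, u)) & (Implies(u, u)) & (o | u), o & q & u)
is always true.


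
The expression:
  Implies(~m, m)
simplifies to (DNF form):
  m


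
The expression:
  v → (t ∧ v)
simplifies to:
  t ∨ ¬v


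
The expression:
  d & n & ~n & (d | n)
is never true.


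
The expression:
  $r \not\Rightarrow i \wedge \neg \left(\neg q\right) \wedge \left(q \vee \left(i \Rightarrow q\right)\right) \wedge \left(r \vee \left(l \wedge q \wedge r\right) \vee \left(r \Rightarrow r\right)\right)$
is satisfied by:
  {r: True, q: True, i: False}


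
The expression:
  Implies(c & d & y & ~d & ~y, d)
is always true.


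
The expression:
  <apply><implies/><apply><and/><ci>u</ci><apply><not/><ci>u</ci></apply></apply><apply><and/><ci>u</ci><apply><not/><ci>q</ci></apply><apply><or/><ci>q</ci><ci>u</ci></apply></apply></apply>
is always true.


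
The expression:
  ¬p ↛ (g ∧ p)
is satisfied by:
  {p: False}


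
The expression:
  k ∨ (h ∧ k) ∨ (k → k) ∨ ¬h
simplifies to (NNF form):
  True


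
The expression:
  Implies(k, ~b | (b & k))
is always true.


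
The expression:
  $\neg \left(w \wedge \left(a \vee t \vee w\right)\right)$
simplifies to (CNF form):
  $\neg w$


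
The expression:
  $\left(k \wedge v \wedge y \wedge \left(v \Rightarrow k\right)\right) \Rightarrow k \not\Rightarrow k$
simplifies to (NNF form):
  $\neg k \vee \neg v \vee \neg y$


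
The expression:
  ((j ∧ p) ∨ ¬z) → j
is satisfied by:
  {z: True, j: True}
  {z: True, j: False}
  {j: True, z: False}


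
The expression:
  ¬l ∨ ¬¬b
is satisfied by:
  {b: True, l: False}
  {l: False, b: False}
  {l: True, b: True}


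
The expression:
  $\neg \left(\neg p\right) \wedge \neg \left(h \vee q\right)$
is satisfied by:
  {p: True, q: False, h: False}


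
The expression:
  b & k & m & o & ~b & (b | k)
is never true.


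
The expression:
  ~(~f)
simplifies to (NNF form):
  f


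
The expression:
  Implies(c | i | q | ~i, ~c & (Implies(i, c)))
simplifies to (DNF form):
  ~c & ~i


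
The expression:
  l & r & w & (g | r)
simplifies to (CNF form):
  l & r & w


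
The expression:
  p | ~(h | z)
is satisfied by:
  {p: True, h: False, z: False}
  {z: True, p: True, h: False}
  {p: True, h: True, z: False}
  {z: True, p: True, h: True}
  {z: False, h: False, p: False}


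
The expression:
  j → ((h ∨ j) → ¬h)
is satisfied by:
  {h: False, j: False}
  {j: True, h: False}
  {h: True, j: False}


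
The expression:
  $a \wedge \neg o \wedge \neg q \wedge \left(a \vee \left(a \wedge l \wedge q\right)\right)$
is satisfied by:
  {a: True, q: False, o: False}


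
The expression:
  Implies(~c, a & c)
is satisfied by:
  {c: True}


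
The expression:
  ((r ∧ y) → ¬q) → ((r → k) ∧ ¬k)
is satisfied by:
  {y: True, q: True, k: False, r: False}
  {y: True, k: False, q: False, r: False}
  {q: True, y: False, k: False, r: False}
  {y: False, k: False, q: False, r: False}
  {r: True, y: True, q: True, k: False}
  {r: True, y: True, q: True, k: True}


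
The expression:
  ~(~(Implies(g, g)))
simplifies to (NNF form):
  True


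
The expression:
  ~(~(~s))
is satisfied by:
  {s: False}


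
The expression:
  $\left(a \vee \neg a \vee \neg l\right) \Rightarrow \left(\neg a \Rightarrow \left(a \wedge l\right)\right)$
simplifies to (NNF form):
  $a$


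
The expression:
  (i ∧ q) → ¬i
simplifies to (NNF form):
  ¬i ∨ ¬q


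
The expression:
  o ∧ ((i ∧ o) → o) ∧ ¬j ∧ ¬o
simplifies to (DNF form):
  False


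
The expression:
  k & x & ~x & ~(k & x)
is never true.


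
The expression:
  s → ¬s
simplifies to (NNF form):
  ¬s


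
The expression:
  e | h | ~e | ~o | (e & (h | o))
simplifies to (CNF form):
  True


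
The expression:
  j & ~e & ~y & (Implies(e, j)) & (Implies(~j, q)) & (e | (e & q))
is never true.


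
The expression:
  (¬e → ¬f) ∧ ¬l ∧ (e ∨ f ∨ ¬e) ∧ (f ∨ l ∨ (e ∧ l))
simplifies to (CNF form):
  e ∧ f ∧ ¬l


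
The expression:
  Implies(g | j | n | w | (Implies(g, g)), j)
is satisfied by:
  {j: True}


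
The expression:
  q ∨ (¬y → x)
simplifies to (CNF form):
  q ∨ x ∨ y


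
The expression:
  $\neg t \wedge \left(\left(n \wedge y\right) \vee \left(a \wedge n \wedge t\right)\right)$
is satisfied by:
  {y: True, n: True, t: False}


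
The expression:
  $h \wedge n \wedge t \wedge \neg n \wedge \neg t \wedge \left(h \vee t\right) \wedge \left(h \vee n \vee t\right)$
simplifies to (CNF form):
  $\text{False}$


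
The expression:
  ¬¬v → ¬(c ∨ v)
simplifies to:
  ¬v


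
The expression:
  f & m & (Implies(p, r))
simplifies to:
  f & m & (r | ~p)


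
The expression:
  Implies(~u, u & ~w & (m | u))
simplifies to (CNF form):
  u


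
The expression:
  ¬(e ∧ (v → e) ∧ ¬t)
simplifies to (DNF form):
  t ∨ ¬e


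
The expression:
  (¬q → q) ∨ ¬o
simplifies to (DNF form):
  q ∨ ¬o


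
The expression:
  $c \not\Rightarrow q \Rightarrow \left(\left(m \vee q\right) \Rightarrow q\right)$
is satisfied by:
  {q: True, m: False, c: False}
  {m: False, c: False, q: False}
  {c: True, q: True, m: False}
  {c: True, m: False, q: False}
  {q: True, m: True, c: False}
  {m: True, q: False, c: False}
  {c: True, m: True, q: True}


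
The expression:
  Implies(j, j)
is always true.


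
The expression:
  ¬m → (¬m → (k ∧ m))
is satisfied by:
  {m: True}


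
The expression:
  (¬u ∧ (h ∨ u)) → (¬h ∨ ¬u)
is always true.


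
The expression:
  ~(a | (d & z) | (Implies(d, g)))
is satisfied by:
  {d: True, g: False, z: False, a: False}


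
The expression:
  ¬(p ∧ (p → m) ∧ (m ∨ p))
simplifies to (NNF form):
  ¬m ∨ ¬p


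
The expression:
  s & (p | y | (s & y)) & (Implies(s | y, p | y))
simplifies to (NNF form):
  s & (p | y)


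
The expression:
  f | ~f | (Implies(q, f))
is always true.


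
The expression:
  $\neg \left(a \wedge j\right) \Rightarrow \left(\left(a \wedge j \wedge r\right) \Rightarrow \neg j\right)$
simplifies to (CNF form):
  $\text{True}$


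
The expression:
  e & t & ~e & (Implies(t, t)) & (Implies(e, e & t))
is never true.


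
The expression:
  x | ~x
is always true.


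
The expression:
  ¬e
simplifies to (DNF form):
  ¬e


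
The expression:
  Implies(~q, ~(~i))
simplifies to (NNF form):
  i | q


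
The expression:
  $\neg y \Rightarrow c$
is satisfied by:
  {y: True, c: True}
  {y: True, c: False}
  {c: True, y: False}


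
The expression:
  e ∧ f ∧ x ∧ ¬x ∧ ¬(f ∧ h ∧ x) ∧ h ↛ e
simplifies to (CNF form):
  False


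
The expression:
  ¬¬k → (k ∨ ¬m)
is always true.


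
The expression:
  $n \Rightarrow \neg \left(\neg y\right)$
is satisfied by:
  {y: True, n: False}
  {n: False, y: False}
  {n: True, y: True}


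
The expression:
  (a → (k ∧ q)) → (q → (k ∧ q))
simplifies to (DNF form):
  a ∨ k ∨ ¬q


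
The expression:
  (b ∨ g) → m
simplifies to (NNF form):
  m ∨ (¬b ∧ ¬g)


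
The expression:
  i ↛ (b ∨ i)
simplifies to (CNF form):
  False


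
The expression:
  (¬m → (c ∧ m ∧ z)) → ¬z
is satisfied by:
  {m: False, z: False}
  {z: True, m: False}
  {m: True, z: False}


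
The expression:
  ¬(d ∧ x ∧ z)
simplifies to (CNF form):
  ¬d ∨ ¬x ∨ ¬z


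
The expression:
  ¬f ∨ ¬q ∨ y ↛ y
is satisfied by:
  {q: False, f: False}
  {f: True, q: False}
  {q: True, f: False}


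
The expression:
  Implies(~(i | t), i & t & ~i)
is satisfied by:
  {i: True, t: True}
  {i: True, t: False}
  {t: True, i: False}


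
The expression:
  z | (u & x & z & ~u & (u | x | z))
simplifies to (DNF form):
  z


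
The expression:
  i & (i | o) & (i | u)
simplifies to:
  i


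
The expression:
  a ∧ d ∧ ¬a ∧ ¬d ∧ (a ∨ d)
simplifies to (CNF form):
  False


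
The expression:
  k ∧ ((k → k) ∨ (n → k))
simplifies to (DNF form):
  k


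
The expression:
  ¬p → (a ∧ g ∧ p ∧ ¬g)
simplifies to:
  p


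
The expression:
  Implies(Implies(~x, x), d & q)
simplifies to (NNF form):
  ~x | (d & q)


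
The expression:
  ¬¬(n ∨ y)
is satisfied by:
  {n: True, y: True}
  {n: True, y: False}
  {y: True, n: False}


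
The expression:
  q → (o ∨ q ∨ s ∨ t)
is always true.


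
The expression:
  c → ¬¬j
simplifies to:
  j ∨ ¬c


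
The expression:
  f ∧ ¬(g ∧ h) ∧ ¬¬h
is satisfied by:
  {h: True, f: True, g: False}


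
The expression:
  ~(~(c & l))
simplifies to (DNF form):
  c & l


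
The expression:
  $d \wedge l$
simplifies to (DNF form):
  $d \wedge l$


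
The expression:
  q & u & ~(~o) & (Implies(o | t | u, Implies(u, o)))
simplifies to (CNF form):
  o & q & u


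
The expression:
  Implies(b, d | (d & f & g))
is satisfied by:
  {d: True, b: False}
  {b: False, d: False}
  {b: True, d: True}


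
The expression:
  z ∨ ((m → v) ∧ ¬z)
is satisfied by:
  {z: True, v: True, m: False}
  {z: True, m: False, v: False}
  {v: True, m: False, z: False}
  {v: False, m: False, z: False}
  {z: True, v: True, m: True}
  {z: True, m: True, v: False}
  {v: True, m: True, z: False}


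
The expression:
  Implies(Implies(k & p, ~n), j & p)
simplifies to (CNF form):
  p & (j | k) & (j | n)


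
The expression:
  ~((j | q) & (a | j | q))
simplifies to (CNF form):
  ~j & ~q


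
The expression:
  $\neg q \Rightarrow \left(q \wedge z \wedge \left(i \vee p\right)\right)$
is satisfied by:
  {q: True}


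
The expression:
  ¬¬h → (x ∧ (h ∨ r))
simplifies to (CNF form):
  x ∨ ¬h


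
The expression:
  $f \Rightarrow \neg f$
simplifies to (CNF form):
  $\neg f$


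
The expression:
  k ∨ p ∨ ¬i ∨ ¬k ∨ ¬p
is always true.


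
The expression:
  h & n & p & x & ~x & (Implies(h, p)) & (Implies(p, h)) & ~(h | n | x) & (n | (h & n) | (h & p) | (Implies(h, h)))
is never true.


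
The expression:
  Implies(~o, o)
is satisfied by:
  {o: True}


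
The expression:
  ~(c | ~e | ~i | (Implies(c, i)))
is never true.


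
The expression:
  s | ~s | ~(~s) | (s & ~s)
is always true.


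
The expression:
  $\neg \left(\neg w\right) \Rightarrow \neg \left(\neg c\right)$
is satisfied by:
  {c: True, w: False}
  {w: False, c: False}
  {w: True, c: True}


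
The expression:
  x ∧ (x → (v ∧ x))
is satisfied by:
  {x: True, v: True}


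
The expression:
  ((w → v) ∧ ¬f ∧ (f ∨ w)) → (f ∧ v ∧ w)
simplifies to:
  f ∨ ¬v ∨ ¬w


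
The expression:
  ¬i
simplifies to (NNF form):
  ¬i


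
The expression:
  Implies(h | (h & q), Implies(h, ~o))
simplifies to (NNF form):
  ~h | ~o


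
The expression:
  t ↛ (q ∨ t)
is never true.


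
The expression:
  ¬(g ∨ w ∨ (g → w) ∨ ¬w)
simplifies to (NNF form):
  False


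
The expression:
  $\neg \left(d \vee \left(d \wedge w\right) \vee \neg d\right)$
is never true.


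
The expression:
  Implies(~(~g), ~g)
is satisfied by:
  {g: False}


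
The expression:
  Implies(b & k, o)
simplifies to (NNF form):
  o | ~b | ~k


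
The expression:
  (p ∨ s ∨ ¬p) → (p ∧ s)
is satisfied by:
  {p: True, s: True}


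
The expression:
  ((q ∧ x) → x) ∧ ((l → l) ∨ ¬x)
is always true.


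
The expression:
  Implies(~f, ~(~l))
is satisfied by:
  {l: True, f: True}
  {l: True, f: False}
  {f: True, l: False}


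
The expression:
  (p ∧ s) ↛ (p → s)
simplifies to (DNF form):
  False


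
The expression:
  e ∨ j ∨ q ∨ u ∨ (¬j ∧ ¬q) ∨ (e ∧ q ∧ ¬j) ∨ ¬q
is always true.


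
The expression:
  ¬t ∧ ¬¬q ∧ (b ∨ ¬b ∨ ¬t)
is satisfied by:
  {q: True, t: False}


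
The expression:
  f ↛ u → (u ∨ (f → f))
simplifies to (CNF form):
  True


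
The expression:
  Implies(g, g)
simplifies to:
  True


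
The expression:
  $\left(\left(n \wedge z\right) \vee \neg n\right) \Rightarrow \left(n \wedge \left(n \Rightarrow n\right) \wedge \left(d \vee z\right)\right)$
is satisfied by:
  {n: True}


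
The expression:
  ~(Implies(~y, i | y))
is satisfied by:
  {i: False, y: False}


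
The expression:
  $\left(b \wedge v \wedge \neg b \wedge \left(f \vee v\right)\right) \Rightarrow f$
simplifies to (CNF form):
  $\text{True}$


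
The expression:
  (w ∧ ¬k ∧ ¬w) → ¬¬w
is always true.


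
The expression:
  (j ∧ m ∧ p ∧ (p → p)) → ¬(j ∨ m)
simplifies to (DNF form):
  ¬j ∨ ¬m ∨ ¬p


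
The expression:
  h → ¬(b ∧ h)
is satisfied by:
  {h: False, b: False}
  {b: True, h: False}
  {h: True, b: False}


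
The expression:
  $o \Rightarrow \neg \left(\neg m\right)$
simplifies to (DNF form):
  $m \vee \neg o$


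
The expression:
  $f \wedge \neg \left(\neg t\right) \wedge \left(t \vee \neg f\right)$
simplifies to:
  $f \wedge t$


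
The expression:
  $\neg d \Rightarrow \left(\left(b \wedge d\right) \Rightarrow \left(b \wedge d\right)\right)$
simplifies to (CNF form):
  $\text{True}$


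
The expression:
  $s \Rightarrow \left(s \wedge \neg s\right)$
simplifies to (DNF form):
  $\neg s$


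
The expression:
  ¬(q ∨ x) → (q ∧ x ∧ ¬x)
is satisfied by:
  {x: True, q: True}
  {x: True, q: False}
  {q: True, x: False}


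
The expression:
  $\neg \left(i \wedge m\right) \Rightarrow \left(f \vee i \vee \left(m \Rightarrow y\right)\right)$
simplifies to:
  $f \vee i \vee y \vee \neg m$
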